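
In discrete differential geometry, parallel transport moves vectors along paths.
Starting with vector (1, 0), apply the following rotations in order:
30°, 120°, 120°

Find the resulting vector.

Total rotation: 30° + 120° + 120° = 270° ≡ -90° (mod 360°). Final vector: (0, -1)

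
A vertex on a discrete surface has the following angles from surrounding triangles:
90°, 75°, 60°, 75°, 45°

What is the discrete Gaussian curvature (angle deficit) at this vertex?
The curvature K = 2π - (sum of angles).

Sum of angles = 345°. K = 360° - 345° = 15°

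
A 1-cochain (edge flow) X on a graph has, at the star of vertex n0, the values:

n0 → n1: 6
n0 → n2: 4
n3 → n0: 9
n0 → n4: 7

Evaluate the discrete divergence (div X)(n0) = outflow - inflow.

Divergence = sum of outgoing flows = 6 + 4 + (-9) + 7 = 8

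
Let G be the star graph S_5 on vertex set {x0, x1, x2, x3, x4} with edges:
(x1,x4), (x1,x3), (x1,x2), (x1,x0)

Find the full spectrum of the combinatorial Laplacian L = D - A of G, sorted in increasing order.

The star S_5 is the complete bipartite graph K_{1,4} (one hub of degree 4, 4 leaves of degree 1). The Laplacian spectrum of K_{p,q} is 0, p (multiplicity q−1), q (multiplicity p−1), p+q. With p = 1, q = 4: 0 once, 1 with multiplicity 3, and 5 once. (Check: trace L = sum of degrees = 8 = 3·1 + 5.)
Laplacian eigenvalues (increasing order): [0.0, 1.0, 1.0, 1.0, 5.0]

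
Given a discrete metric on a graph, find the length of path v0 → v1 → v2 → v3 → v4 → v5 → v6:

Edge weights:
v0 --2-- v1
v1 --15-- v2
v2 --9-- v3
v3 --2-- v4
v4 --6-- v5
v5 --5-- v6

Arc length = 2 + 15 + 9 + 2 + 6 + 5 = 39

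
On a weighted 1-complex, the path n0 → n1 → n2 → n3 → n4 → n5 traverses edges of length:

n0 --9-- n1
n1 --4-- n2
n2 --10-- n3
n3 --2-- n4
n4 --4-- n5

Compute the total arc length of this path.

Arc length = 9 + 4 + 10 + 2 + 4 = 29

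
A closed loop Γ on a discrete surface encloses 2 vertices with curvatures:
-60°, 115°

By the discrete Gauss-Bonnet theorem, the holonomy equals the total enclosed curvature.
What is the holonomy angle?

Holonomy = total enclosed curvature = (-60°) + 115° = 55°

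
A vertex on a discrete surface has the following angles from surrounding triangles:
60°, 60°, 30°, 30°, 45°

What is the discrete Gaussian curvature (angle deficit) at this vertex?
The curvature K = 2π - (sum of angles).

Sum of angles = 225°. K = 360° - 225° = 135° = 3π/4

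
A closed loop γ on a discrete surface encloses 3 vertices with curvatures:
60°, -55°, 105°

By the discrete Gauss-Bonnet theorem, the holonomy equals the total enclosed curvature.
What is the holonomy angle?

Holonomy = total enclosed curvature = 60° + (-55°) + 105° = 110°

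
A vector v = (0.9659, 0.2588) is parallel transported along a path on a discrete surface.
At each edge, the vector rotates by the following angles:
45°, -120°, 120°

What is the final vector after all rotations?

Total rotation: 45° + (-120°) + 120° = 45°. Final vector: (0.5000, 0.8660)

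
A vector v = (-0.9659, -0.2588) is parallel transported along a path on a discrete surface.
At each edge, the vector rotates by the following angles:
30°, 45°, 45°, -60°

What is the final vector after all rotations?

Total rotation: 30° + 45° + 45° + (-60°) = 60°. Final vector: (-0.2588, -0.9659)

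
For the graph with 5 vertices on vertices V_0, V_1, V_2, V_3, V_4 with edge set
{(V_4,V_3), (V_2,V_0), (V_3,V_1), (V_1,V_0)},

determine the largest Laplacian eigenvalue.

Degrees: deg(V_0) = 2, deg(V_1) = 2, deg(V_2) = 1, deg(V_3) = 2, deg(V_4) = 1.
L = D − A with rows/columns ordered (V_0, V_1, V_2, V_3, V_4):
  [ 2, -1, -1,  0,  0]
  [-1,  2,  0, -1,  0]
  [-1,  0,  1,  0,  0]
  [ 0, -1,  0,  2, -1]
  [ 0,  0,  0, -1,  1]
Characteristic polynomial: det(λI − L) = λ(λ² − 3λ + 1)(λ² − 5λ + 5).
Roots: λ = 0; (λ² − 3λ + 1) = 0 ⇒ λ = (3 ± √5)/2 ≈ 0.382, 2.618; (λ² − 5λ + 5) = 0 ⇒ λ = (5 ± √5)/2 ≈ 1.382, 3.618.
(Check: the roots sum (with multiplicity) to 8, matching trace L = Σdeg = 2·4 = 8.)
Laplacian eigenvalues: [0.0, 0.382, 1.382, 2.618, 3.618]. Largest eigenvalue (spectral radius) = 3.618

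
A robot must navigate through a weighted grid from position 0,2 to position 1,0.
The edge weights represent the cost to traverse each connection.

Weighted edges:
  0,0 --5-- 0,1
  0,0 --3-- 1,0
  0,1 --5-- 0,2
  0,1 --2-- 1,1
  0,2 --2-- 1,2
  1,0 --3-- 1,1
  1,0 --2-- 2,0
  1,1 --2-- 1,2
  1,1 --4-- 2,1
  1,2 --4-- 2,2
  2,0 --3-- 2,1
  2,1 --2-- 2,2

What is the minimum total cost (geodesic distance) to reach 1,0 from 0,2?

Shortest path: 0,2 → 1,2 → 1,1 → 1,0, total weight = 7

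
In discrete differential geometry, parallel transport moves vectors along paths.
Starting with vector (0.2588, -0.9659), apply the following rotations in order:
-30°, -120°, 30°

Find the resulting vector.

Total rotation: (-30°) + (-120°) + 30° = -120°. Final vector: (-0.9659, 0.2588)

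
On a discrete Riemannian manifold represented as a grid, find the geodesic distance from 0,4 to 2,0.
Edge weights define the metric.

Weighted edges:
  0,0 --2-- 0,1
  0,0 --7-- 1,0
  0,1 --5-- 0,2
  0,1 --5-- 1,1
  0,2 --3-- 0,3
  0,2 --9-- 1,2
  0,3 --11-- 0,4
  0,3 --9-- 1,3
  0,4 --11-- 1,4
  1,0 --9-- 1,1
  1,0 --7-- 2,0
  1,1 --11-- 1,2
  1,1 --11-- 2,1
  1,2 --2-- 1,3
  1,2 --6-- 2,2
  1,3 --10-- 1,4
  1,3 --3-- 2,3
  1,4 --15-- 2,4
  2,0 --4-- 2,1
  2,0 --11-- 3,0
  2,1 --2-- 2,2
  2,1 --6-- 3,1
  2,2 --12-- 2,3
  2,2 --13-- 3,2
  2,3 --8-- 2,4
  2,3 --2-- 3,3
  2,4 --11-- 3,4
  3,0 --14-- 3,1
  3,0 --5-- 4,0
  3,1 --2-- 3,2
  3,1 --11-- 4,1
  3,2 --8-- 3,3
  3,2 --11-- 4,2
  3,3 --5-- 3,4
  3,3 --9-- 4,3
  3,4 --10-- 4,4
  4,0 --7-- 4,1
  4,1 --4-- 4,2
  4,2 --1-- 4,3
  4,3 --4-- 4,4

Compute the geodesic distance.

Shortest path: 0,4 → 0,3 → 1,3 → 1,2 → 2,2 → 2,1 → 2,0, total weight = 34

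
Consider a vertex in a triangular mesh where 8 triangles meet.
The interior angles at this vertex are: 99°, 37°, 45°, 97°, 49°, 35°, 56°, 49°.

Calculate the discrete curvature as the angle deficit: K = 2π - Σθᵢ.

Sum of angles = 467°. K = 360° - 467° = -107° = -107π/180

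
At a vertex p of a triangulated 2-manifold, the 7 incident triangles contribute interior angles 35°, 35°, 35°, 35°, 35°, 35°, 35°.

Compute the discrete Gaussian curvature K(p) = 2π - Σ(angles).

Sum of angles = 245°. K = 360° - 245° = 115°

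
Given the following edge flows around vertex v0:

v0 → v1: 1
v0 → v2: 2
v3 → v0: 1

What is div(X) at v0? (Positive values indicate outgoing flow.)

Divergence = sum of outgoing flows = 1 + 2 + (-1) = 2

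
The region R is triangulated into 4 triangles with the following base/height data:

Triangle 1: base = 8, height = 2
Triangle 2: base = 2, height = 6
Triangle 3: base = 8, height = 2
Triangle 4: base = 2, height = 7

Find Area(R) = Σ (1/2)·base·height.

(1/2)×8×2 + (1/2)×2×6 + (1/2)×8×2 + (1/2)×2×7 = 29.0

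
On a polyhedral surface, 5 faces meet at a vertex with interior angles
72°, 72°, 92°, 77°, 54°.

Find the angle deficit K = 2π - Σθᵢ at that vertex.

Sum of angles = 367°. K = 360° - 367° = -7° = -7π/180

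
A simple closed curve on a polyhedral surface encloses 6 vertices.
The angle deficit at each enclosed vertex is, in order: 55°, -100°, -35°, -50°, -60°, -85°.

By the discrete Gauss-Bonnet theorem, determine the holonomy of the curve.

Holonomy = total enclosed curvature = 55° + (-100°) + (-35°) + (-50°) + (-60°) + (-85°) = -275°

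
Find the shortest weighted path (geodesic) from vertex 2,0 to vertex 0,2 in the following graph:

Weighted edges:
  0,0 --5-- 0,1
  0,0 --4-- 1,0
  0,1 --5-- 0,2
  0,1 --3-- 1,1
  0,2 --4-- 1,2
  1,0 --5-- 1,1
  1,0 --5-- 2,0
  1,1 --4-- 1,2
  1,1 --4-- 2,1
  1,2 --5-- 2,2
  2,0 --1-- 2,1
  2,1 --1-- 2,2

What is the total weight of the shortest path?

Shortest path: 2,0 → 2,1 → 2,2 → 1,2 → 0,2, total weight = 11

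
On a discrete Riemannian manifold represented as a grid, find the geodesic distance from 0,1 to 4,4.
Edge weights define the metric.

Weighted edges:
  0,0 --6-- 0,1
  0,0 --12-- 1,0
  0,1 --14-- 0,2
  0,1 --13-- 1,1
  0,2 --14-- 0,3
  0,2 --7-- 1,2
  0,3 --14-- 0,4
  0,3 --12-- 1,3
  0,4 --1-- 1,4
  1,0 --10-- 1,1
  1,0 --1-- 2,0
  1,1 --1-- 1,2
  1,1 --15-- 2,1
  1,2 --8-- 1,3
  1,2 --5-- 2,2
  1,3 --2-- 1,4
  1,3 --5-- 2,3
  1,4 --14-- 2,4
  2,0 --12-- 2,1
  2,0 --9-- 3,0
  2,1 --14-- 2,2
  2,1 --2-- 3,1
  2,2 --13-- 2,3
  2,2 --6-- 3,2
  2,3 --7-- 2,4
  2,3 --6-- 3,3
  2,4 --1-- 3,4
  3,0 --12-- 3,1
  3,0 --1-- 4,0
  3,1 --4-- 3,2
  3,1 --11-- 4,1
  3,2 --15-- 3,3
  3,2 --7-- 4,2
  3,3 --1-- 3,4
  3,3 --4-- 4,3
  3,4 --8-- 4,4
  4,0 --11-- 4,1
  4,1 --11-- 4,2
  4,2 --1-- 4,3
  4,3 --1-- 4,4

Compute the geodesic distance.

Shortest path: 0,1 → 1,1 → 1,2 → 2,2 → 3,2 → 4,2 → 4,3 → 4,4, total weight = 34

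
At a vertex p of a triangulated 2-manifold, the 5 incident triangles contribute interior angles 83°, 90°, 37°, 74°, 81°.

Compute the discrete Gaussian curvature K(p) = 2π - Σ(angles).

Sum of angles = 365°. K = 360° - 365° = -5° = -π/36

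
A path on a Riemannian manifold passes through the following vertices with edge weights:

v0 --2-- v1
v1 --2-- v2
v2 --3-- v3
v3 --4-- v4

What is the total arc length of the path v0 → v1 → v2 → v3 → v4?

Arc length = 2 + 2 + 3 + 4 = 11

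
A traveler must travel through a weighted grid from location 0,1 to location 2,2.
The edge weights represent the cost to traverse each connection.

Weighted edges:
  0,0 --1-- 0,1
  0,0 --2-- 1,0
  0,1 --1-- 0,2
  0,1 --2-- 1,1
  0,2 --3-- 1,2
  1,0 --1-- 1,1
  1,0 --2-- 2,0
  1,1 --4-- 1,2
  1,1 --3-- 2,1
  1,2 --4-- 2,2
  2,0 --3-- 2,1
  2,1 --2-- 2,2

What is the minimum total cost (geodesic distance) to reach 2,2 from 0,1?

Shortest path: 0,1 → 1,1 → 2,1 → 2,2, total weight = 7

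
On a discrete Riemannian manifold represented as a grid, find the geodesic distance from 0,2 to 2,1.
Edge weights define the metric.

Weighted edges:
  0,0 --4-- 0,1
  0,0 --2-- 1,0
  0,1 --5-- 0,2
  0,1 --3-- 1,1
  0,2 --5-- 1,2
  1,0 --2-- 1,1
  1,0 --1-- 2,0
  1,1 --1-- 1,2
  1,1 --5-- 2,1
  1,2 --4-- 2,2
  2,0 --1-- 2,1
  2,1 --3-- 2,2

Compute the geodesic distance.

Shortest path: 0,2 → 1,2 → 1,1 → 1,0 → 2,0 → 2,1, total weight = 10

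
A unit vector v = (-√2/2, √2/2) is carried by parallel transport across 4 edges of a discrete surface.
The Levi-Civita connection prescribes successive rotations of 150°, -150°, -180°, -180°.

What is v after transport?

Total rotation: 150° + (-150°) + (-180°) + (-180°) = -360° ≡ 0° (mod 360°). Final vector: (-0.7071, 0.7071)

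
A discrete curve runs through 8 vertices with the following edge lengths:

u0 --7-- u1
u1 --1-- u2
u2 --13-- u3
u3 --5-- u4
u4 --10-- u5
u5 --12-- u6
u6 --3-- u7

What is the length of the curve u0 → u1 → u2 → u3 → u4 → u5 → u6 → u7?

Arc length = 7 + 1 + 13 + 5 + 10 + 12 + 3 = 51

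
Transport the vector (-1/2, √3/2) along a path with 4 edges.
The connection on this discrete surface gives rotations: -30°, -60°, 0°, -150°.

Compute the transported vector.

Total rotation: (-30°) + (-60°) + 0° + (-150°) = -240° ≡ 120° (mod 360°). Final vector: (-0.5000, -0.8660)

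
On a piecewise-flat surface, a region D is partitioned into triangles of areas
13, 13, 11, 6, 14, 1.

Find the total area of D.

13 + 13 + 11 + 6 + 14 + 1 = 58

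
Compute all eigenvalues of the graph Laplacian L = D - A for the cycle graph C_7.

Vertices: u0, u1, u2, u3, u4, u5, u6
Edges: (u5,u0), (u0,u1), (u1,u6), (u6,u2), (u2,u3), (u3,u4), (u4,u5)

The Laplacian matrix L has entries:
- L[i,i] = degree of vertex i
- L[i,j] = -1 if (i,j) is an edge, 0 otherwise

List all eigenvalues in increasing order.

The cycle graph C_n has Laplacian eigenvalues λ_k = 2 − 2cos(2πk/n), k = 0, 1, …, n−1. Here n = 7:
k=0: 2 − 2cos(0) = 0.0; k=1: 2 − 2cos(2π/7) = 0.753; k=2: 2 − 2cos(4π/7) = 2.445; k=3: 2 − 2cos(6π/7) = 3.8019; k=4: 2 − 2cos(8π/7) = 3.8019; k=5: 2 − 2cos(10π/7) = 2.445; k=6: 2 − 2cos(12π/7) = 0.753.
Laplacian eigenvalues (increasing order): [0.0, 0.753, 0.753, 2.445, 2.445, 3.8019, 3.8019]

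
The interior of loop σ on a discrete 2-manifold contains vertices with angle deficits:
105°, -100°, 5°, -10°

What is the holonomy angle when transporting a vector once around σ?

Holonomy = total enclosed curvature = 105° + (-100°) + 5° + (-10°) = 0°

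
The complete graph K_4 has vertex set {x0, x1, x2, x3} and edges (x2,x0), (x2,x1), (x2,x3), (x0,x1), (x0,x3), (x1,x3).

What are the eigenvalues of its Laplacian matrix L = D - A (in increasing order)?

For the complete graph K_n, L = nI − J (J = all-ones matrix). J has eigenvalues n (once, eigenvector 𝟙) and 0 (multiplicity n−1), so L has eigenvalues 0 (once) and n (multiplicity n−1). Here n = 4: eigenvalue 0 once and 4 with multiplicity 3.
Laplacian eigenvalues (increasing order): [0.0, 4.0, 4.0, 4.0]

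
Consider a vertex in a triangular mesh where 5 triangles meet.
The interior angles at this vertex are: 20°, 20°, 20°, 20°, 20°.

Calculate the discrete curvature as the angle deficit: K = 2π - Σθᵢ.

Sum of angles = 100°. K = 360° - 100° = 260°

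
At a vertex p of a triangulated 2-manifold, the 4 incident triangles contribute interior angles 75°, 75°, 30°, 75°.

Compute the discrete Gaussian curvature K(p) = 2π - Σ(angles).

Sum of angles = 255°. K = 360° - 255° = 105° = 7π/12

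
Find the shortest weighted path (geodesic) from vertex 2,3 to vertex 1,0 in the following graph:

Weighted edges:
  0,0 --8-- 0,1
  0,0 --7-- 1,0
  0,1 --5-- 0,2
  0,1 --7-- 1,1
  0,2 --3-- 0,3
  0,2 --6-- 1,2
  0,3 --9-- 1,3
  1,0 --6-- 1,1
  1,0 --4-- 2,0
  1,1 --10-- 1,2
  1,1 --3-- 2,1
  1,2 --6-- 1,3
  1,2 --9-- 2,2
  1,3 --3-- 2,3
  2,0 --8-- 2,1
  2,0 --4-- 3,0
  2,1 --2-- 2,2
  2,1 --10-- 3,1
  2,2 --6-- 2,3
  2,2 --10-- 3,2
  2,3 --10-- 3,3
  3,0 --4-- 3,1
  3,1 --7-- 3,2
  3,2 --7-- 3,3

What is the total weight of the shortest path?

Shortest path: 2,3 → 2,2 → 2,1 → 1,1 → 1,0, total weight = 17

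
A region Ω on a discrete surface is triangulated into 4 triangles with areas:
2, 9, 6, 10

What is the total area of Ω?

2 + 9 + 6 + 10 = 27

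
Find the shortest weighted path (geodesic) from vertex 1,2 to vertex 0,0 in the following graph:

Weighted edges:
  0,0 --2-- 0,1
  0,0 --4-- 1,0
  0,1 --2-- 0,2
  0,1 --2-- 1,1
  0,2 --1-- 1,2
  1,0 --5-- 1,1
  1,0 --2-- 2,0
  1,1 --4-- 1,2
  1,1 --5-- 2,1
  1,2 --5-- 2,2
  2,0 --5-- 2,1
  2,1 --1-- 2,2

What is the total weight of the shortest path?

Shortest path: 1,2 → 0,2 → 0,1 → 0,0, total weight = 5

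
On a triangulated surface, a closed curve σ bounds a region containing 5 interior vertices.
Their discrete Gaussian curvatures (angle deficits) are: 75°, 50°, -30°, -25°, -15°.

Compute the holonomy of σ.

Holonomy = total enclosed curvature = 75° + 50° + (-30°) + (-25°) + (-15°) = 55°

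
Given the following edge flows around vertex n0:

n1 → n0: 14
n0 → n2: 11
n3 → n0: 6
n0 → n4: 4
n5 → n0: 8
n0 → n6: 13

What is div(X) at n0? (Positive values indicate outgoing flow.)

Divergence = sum of outgoing flows = (-14) + 11 + (-6) + 4 + (-8) + 13 = 0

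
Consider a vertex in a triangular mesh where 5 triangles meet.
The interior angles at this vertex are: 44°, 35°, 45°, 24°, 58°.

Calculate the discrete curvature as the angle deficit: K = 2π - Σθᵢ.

Sum of angles = 206°. K = 360° - 206° = 154° = 77π/90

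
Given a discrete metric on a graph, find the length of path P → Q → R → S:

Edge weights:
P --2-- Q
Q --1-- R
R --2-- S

Arc length = 2 + 1 + 2 = 5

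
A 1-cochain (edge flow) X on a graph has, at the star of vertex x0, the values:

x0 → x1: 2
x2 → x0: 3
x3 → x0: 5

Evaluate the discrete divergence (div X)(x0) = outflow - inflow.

Divergence = sum of outgoing flows = 2 + (-3) + (-5) = -6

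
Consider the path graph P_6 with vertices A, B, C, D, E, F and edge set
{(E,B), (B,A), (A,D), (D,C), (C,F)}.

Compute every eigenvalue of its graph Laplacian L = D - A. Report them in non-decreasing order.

The path graph P_n has Laplacian eigenvalues λ_k = 2 − 2cos(kπ/n), k = 0, 1, …, n−1. Here n = 6:
k=0: 2 − 2cos(0) = 0.0; k=1: 2 − 2cos(π/6) = 0.2679; k=2: 2 − 2cos(π/3) = 1.0; k=3: 2 − 2cos(π/2) = 2.0; k=4: 2 − 2cos(2π/3) = 3.0; k=5: 2 − 2cos(5π/6) = 3.7321.
Laplacian eigenvalues (increasing order): [0.0, 0.2679, 1.0, 2.0, 3.0, 3.7321]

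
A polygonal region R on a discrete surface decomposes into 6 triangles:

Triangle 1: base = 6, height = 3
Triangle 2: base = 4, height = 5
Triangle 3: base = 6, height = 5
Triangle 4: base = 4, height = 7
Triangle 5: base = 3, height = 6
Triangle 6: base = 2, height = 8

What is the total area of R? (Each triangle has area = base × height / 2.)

(1/2)×6×3 + (1/2)×4×5 + (1/2)×6×5 + (1/2)×4×7 + (1/2)×3×6 + (1/2)×2×8 = 65.0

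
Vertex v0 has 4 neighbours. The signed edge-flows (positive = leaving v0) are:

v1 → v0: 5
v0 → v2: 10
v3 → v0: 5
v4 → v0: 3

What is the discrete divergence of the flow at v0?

Divergence = sum of outgoing flows = (-5) + 10 + (-5) + (-3) = -3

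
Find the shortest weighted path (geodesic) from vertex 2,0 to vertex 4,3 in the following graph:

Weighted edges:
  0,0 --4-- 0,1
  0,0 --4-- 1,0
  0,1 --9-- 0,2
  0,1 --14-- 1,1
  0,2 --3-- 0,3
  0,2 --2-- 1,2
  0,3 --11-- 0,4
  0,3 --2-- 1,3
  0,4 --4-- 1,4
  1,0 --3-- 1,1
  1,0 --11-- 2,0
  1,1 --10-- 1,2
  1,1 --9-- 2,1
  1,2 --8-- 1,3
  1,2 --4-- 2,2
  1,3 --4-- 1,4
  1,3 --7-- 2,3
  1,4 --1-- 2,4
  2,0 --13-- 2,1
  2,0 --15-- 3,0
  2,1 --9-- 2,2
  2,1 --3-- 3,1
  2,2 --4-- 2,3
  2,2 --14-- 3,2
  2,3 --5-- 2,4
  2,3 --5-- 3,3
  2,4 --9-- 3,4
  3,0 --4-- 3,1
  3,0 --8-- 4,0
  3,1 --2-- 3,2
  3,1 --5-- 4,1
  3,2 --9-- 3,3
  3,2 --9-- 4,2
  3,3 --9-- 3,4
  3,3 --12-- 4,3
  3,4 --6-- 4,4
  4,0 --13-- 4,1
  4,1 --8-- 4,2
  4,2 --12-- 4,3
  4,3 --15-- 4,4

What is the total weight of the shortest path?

Shortest path: 2,0 → 2,1 → 3,1 → 3,2 → 3,3 → 4,3, total weight = 39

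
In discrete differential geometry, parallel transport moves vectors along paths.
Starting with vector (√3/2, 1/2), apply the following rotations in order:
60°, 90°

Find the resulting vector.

Total rotation: 60° + 90° = 150°. Final vector: (-1, 0)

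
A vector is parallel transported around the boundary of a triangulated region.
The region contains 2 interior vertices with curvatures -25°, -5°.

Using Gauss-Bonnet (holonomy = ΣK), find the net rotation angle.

Holonomy = total enclosed curvature = (-25°) + (-5°) = -30°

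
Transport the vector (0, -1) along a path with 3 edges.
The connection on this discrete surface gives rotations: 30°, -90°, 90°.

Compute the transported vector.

Total rotation: 30° + (-90°) + 90° = 30°. Final vector: (0.5000, -0.8660)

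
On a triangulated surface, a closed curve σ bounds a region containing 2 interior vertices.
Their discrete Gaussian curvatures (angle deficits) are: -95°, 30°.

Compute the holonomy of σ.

Holonomy = total enclosed curvature = (-95°) + 30° = -65°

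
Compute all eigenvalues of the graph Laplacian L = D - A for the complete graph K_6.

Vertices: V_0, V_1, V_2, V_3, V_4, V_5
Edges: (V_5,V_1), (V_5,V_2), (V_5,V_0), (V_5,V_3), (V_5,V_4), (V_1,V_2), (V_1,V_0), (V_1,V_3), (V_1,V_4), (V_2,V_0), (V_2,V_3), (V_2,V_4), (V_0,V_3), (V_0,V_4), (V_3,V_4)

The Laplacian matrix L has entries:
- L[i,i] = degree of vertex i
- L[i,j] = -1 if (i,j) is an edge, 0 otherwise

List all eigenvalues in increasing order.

For the complete graph K_n, L = nI − J (J = all-ones matrix). J has eigenvalues n (once, eigenvector 𝟙) and 0 (multiplicity n−1), so L has eigenvalues 0 (once) and n (multiplicity n−1). Here n = 6: eigenvalue 0 once and 6 with multiplicity 5.
Laplacian eigenvalues (increasing order): [0.0, 6.0, 6.0, 6.0, 6.0, 6.0]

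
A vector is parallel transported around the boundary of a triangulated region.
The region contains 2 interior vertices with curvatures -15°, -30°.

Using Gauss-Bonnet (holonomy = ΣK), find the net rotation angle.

Holonomy = total enclosed curvature = (-15°) + (-30°) = -45°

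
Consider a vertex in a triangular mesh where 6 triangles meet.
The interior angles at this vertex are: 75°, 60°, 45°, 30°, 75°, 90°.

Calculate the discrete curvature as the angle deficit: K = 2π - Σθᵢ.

Sum of angles = 375°. K = 360° - 375° = -15°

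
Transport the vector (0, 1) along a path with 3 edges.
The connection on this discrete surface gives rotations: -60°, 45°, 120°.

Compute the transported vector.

Total rotation: (-60°) + 45° + 120° = 105°. Final vector: (-0.9659, -0.2588)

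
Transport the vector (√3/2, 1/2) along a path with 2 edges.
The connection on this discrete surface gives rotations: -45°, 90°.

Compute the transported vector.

Total rotation: (-45°) + 90° = 45°. Final vector: (0.2588, 0.9659)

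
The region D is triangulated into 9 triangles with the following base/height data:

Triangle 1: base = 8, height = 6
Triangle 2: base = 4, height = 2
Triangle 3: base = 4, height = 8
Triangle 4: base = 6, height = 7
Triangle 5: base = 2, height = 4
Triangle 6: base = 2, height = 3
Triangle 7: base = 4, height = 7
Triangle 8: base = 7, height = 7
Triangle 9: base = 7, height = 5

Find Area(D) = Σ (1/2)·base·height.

(1/2)×8×6 + (1/2)×4×2 + (1/2)×4×8 + (1/2)×6×7 + (1/2)×2×4 + (1/2)×2×3 + (1/2)×4×7 + (1/2)×7×7 + (1/2)×7×5 = 128.0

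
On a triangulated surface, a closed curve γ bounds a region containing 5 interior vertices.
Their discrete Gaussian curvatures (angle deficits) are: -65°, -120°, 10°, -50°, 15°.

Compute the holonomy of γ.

Holonomy = total enclosed curvature = (-65°) + (-120°) + 10° + (-50°) + 15° = -210°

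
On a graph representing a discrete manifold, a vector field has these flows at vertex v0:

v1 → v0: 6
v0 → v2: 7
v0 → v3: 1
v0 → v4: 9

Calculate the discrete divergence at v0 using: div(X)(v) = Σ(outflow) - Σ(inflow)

Divergence = sum of outgoing flows = (-6) + 7 + 1 + 9 = 11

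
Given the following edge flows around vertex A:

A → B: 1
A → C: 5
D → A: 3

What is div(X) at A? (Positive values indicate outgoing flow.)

Divergence = sum of outgoing flows = 1 + 5 + (-3) = 3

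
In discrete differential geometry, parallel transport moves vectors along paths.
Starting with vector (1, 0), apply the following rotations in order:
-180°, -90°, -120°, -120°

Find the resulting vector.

Total rotation: (-180°) + (-90°) + (-120°) + (-120°) = -510° ≡ -150° (mod 360°). Final vector: (-0.8660, -0.5000)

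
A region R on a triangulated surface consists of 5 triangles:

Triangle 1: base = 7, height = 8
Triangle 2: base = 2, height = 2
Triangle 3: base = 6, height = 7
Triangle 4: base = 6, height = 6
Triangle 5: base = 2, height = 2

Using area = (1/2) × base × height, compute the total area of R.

(1/2)×7×8 + (1/2)×2×2 + (1/2)×6×7 + (1/2)×6×6 + (1/2)×2×2 = 71.0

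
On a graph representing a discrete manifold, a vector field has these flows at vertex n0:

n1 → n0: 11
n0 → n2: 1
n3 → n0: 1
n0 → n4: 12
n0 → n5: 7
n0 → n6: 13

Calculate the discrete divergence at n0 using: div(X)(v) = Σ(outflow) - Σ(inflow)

Divergence = sum of outgoing flows = (-11) + 1 + (-1) + 12 + 7 + 13 = 21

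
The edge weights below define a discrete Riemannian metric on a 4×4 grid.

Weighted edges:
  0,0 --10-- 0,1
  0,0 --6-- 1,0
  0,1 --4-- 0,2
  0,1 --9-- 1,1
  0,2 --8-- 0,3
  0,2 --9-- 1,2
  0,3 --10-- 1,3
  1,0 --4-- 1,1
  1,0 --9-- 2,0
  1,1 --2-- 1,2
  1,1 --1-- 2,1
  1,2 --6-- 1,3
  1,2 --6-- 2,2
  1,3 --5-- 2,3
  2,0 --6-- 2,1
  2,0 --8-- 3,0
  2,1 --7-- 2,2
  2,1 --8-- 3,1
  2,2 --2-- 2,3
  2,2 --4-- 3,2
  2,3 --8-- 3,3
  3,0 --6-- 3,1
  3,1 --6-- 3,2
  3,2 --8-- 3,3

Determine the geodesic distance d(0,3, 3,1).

Shortest path: 0,3 → 1,3 → 1,2 → 1,1 → 2,1 → 3,1, total weight = 27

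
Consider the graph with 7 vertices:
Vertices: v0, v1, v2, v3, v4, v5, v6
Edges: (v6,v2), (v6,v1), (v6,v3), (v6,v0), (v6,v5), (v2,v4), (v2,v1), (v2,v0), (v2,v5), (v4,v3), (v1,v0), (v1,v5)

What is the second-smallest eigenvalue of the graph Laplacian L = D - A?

Degrees: deg(v0) = 3, deg(v1) = 4, deg(v2) = 5, deg(v3) = 2, deg(v4) = 2, deg(v5) = 3, deg(v6) = 5.
L = D − A with rows/columns ordered (v0, v1, v2, v3, v4, v5, v6):
  [ 3, -1, -1,  0,  0,  0, -1]
  [-1,  4, -1,  0,  0, -1, -1]
  [-1, -1,  5,  0, -1, -1, -1]
  [ 0,  0,  0,  2, -1,  0, -1]
  [ 0,  0, -1, -1,  2,  0,  0]
  [ 0, -1, -1,  0,  0,  3, -1]
  [-1, -1, -1, -1,  0, -1,  5]
Characteristic polynomial: det(λI − L) = λ(λ² − 7λ + 7)(λ² − 9λ + 17)(λ − 3)(λ − 5).
Roots: λ = 0; (λ² − 7λ + 7) = 0 ⇒ λ = (7 ± √21)/2 ≈ 1.2087, 5.7913; (λ² − 9λ + 17) = 0 ⇒ λ = (9 ± √13)/2 ≈ 2.6972, 6.3028; (λ − 3) = 0 ⇒ λ = 3; (λ − 5) = 0 ⇒ λ = 5.
(Check: the roots sum (with multiplicity) to 24, matching trace L = Σdeg = 2·12 = 24.)
Laplacian eigenvalues: [0.0, 1.2087, 2.6972, 3.0, 5.0, 5.7913, 6.3028]. Algebraic connectivity (smallest non-zero eigenvalue) = 1.2087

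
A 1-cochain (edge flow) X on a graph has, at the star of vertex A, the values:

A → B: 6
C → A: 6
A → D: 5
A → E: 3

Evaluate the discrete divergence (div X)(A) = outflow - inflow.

Divergence = sum of outgoing flows = 6 + (-6) + 5 + 3 = 8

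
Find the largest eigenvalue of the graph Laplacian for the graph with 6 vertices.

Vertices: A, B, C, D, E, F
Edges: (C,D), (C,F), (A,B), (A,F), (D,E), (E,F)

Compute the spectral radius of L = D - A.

Degrees: deg(A) = 2, deg(B) = 1, deg(C) = 2, deg(D) = 2, deg(E) = 2, deg(F) = 3.
L = D − A with rows/columns ordered (A, B, C, D, E, F):
  [ 2, -1,  0,  0,  0, -1]
  [-1,  1,  0,  0,  0,  0]
  [ 0,  0,  2, -1,  0, -1]
  [ 0,  0, -1,  2, -1,  0]
  [ 0,  0,  0, -1,  2, -1]
  [-1,  0, -1,  0, -1,  3]
Characteristic polynomial: det(λI − L) = λ(λ² − 5λ + 2)(λ − 2)²(λ − 3).
Roots: λ = 0; (λ² − 5λ + 2) = 0 ⇒ λ = (5 ± √17)/2 ≈ 0.4384, 4.5616; (λ − 2) = 0 ⇒ λ = 2 (multiplicity 2); (λ − 3) = 0 ⇒ λ = 3.
(Check: the roots sum (with multiplicity) to 12, matching trace L = Σdeg = 2·6 = 12.)
Laplacian eigenvalues: [0.0, 0.4384, 2.0, 2.0, 3.0, 4.5616]. Largest eigenvalue (spectral radius) = 4.5616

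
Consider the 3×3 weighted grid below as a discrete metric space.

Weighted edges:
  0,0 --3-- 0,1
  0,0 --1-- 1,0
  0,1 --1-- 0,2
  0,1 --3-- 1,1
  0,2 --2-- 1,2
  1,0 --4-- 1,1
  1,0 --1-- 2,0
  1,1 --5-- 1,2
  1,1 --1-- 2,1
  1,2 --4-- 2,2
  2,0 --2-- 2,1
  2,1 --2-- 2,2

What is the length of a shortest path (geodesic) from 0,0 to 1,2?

Shortest path: 0,0 → 0,1 → 0,2 → 1,2, total weight = 6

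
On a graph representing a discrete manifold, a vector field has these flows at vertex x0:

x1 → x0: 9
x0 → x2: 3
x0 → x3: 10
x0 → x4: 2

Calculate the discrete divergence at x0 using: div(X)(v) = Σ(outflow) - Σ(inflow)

Divergence = sum of outgoing flows = (-9) + 3 + 10 + 2 = 6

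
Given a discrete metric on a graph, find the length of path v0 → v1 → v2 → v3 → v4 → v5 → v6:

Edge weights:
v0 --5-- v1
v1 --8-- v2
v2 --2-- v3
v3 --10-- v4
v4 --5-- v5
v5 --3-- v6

Arc length = 5 + 8 + 2 + 10 + 5 + 3 = 33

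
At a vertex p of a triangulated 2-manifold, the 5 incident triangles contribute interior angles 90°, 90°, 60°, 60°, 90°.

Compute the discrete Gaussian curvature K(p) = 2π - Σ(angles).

Sum of angles = 390°. K = 360° - 390° = -30°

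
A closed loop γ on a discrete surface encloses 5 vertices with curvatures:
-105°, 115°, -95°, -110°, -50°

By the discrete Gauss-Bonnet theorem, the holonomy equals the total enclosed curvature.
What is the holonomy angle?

Holonomy = total enclosed curvature = (-105°) + 115° + (-95°) + (-110°) + (-50°) = -245°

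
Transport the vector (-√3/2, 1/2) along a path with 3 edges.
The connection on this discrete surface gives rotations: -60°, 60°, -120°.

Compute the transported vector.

Total rotation: (-60°) + 60° + (-120°) = -120°. Final vector: (0.8660, 0.5000)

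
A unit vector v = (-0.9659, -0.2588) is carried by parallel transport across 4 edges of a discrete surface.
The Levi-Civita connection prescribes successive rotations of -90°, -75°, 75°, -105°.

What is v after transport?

Total rotation: (-90°) + (-75°) + 75° + (-105°) = -195° ≡ 165° (mod 360°). Final vector: (1, 0)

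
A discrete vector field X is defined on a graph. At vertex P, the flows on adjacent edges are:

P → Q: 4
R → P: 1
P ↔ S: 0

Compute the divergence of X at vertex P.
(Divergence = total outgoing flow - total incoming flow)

Divergence = sum of outgoing flows = 4 + (-1) + 0 = 3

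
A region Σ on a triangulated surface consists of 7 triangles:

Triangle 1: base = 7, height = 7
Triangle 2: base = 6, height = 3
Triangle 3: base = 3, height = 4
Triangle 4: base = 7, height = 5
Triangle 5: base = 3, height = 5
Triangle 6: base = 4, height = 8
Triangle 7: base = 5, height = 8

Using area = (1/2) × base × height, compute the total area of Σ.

(1/2)×7×7 + (1/2)×6×3 + (1/2)×3×4 + (1/2)×7×5 + (1/2)×3×5 + (1/2)×4×8 + (1/2)×5×8 = 100.5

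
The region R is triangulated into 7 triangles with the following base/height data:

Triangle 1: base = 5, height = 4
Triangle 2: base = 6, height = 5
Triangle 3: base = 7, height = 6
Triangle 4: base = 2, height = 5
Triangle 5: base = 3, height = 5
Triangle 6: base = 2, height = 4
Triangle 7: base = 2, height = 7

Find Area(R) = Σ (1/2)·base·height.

(1/2)×5×4 + (1/2)×6×5 + (1/2)×7×6 + (1/2)×2×5 + (1/2)×3×5 + (1/2)×2×4 + (1/2)×2×7 = 69.5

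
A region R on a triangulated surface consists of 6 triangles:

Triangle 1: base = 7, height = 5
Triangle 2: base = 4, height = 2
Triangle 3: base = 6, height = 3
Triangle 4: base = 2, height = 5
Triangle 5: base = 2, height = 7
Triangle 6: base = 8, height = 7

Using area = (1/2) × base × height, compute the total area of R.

(1/2)×7×5 + (1/2)×4×2 + (1/2)×6×3 + (1/2)×2×5 + (1/2)×2×7 + (1/2)×8×7 = 70.5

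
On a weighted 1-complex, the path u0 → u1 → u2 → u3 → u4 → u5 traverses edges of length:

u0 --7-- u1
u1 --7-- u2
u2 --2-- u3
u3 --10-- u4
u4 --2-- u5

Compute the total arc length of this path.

Arc length = 7 + 7 + 2 + 10 + 2 = 28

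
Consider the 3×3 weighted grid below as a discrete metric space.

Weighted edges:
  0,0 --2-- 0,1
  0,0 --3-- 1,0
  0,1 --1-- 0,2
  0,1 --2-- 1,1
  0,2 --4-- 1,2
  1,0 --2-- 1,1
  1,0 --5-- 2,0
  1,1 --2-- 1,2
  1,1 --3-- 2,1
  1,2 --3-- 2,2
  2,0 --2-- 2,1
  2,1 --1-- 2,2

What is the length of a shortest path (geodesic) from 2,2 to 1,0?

Shortest path: 2,2 → 2,1 → 1,1 → 1,0, total weight = 6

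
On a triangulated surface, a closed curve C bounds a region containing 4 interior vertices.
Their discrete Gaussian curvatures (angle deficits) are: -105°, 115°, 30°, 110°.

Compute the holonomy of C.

Holonomy = total enclosed curvature = (-105°) + 115° + 30° + 110° = 150°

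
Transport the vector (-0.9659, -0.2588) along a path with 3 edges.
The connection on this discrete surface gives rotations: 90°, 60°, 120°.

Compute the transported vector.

Total rotation: 90° + 60° + 120° = 270° ≡ -90° (mod 360°). Final vector: (-0.2588, 0.9659)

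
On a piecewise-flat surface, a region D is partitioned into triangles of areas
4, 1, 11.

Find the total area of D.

4 + 1 + 11 = 16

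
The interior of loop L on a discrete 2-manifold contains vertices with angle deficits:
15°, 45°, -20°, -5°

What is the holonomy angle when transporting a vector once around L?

Holonomy = total enclosed curvature = 15° + 45° + (-20°) + (-5°) = 35°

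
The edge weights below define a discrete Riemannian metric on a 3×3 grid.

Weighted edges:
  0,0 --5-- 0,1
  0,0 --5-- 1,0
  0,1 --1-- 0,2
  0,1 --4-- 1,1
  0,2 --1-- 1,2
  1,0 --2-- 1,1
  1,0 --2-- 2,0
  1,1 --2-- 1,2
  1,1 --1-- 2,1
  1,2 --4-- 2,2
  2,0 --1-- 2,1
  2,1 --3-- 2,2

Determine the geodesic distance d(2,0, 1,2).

Shortest path: 2,0 → 2,1 → 1,1 → 1,2, total weight = 4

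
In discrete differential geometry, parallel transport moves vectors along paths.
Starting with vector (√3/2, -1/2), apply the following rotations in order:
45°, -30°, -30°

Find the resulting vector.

Total rotation: 45° + (-30°) + (-30°) = -15°. Final vector: (0.7071, -0.7071)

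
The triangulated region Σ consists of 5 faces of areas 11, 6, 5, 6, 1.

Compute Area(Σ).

11 + 6 + 5 + 6 + 1 = 29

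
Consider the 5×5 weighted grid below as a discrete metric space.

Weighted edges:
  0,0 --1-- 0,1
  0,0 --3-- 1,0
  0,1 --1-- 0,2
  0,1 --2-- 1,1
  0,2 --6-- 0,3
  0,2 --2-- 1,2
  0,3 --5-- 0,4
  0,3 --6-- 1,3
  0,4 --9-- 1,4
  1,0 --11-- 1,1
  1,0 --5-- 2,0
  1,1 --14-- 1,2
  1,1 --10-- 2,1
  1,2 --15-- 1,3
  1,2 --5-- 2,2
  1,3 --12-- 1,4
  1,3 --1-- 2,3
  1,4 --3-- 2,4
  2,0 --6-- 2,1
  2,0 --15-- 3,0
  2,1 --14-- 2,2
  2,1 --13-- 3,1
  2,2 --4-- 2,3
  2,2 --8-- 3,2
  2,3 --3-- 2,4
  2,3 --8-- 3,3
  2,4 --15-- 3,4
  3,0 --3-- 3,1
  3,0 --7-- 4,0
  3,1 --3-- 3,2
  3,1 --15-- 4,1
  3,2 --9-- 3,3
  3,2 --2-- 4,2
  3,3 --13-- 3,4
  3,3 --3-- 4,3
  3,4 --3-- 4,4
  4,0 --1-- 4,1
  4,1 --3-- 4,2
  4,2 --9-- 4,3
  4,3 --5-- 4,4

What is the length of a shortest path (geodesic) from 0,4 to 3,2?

Shortest path: 0,4 → 0,3 → 1,3 → 2,3 → 2,2 → 3,2, total weight = 24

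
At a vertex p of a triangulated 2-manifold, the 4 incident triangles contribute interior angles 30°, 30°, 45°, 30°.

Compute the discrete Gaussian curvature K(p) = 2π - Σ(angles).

Sum of angles = 135°. K = 360° - 135° = 225°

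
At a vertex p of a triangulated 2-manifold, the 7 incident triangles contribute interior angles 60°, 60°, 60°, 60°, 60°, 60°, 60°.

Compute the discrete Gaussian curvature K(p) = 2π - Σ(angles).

Sum of angles = 420°. K = 360° - 420° = -60°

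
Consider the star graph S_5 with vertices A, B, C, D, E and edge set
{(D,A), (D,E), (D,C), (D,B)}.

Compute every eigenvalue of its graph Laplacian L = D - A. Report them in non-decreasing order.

The star S_5 is the complete bipartite graph K_{1,4} (one hub of degree 4, 4 leaves of degree 1). The Laplacian spectrum of K_{p,q} is 0, p (multiplicity q−1), q (multiplicity p−1), p+q. With p = 1, q = 4: 0 once, 1 with multiplicity 3, and 5 once. (Check: trace L = sum of degrees = 8 = 3·1 + 5.)
Laplacian eigenvalues (increasing order): [0.0, 1.0, 1.0, 1.0, 5.0]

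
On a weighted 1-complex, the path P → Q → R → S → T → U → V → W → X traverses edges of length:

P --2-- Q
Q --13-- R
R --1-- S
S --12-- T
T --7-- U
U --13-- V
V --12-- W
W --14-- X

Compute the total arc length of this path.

Arc length = 2 + 13 + 1 + 12 + 7 + 13 + 12 + 14 = 74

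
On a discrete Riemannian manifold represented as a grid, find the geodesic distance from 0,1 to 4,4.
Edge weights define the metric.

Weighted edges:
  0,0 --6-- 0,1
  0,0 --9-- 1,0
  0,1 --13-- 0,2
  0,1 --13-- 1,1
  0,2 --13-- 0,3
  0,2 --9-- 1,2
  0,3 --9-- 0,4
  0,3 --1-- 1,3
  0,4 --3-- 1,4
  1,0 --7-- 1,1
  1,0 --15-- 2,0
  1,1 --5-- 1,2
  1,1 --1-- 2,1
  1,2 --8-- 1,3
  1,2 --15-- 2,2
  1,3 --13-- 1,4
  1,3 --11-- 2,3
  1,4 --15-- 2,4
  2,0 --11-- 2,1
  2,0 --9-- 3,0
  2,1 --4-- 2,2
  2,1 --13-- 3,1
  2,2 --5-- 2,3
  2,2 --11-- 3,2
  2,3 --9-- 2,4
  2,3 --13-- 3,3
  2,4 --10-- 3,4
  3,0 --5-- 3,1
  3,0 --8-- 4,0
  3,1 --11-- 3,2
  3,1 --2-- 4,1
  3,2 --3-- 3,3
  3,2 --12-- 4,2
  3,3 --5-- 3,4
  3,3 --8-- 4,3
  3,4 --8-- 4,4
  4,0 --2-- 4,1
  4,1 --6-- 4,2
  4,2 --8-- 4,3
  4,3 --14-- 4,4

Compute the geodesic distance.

Shortest path: 0,1 → 1,1 → 2,1 → 2,2 → 3,2 → 3,3 → 3,4 → 4,4, total weight = 45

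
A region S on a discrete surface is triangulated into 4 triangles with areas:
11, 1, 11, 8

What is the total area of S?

11 + 1 + 11 + 8 = 31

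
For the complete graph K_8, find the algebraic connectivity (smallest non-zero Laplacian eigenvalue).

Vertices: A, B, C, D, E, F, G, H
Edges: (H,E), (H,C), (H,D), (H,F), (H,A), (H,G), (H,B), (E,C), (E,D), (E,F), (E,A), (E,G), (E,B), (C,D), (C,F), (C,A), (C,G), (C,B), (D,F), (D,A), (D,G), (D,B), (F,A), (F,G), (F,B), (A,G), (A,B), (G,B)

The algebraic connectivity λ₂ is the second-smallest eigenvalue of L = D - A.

For the complete graph K_n, L = nI − J (J = all-ones matrix). J has eigenvalues n (once, eigenvector 𝟙) and 0 (multiplicity n−1), so L has eigenvalues 0 (once) and n (multiplicity n−1). Here n = 8: eigenvalue 0 once and 8 with multiplicity 7.
Laplacian eigenvalues: [0.0, 8.0, 8.0, 8.0, 8.0, 8.0, 8.0, 8.0]. Algebraic connectivity (smallest non-zero eigenvalue) = 8.0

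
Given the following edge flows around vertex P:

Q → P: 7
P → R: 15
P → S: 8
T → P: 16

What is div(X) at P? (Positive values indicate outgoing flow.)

Divergence = sum of outgoing flows = (-7) + 15 + 8 + (-16) = 0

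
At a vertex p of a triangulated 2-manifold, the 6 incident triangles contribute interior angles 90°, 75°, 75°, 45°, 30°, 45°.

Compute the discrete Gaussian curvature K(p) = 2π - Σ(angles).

Sum of angles = 360°. K = 360° - 360° = 0° = 0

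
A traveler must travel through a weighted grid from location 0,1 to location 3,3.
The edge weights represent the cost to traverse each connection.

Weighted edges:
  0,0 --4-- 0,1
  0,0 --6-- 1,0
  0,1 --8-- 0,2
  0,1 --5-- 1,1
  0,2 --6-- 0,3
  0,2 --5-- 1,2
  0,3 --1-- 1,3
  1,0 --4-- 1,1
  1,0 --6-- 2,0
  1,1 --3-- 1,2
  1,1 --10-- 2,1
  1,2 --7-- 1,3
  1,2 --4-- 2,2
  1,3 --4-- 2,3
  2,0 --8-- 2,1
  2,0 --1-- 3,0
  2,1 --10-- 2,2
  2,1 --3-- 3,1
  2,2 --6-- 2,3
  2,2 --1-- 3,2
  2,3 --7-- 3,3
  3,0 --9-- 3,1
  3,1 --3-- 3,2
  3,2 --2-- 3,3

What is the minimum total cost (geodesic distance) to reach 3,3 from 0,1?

Shortest path: 0,1 → 1,1 → 1,2 → 2,2 → 3,2 → 3,3, total weight = 15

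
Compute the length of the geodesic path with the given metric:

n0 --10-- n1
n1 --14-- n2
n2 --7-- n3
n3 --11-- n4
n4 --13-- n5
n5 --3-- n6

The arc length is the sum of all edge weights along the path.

Arc length = 10 + 14 + 7 + 11 + 13 + 3 = 58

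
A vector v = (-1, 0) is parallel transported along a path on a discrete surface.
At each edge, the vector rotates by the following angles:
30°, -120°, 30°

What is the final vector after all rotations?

Total rotation: 30° + (-120°) + 30° = -60°. Final vector: (-0.5000, 0.8660)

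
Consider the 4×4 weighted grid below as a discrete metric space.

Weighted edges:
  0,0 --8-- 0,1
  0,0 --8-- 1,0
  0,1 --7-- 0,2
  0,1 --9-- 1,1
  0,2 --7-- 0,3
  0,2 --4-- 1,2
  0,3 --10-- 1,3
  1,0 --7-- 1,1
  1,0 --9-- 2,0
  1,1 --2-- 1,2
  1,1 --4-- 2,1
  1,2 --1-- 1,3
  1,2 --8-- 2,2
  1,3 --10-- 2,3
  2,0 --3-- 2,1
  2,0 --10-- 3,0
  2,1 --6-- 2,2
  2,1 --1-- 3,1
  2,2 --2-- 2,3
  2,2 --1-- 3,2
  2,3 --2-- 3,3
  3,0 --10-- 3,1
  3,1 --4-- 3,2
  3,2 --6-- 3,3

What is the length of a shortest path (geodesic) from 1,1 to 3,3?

Shortest path: 1,1 → 1,2 → 2,2 → 2,3 → 3,3, total weight = 14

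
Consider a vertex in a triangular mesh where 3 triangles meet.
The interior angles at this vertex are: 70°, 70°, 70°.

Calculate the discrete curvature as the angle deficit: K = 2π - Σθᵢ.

Sum of angles = 210°. K = 360° - 210° = 150° = 5π/6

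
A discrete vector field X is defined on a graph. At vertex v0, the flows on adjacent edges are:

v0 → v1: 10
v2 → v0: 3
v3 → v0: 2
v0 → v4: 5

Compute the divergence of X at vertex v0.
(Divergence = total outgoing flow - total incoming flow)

Divergence = sum of outgoing flows = 10 + (-3) + (-2) + 5 = 10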